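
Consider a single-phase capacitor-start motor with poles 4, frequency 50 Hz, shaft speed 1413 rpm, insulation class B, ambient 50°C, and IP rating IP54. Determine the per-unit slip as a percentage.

5.80 %

n_s = 120f/p = 120×50/4 = 1500 rpm
s = (n_s − n)/n_s = (1500 − 1413)/1500 = 0.0580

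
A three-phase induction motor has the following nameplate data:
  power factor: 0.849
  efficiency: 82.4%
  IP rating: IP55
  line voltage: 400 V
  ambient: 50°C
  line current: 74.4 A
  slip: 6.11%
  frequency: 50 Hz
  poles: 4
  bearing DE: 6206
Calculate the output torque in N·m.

P_in = √3·V·I·cosφ = 1.732 × 400 × 74.4 × 0.849 = 43761 W
P_out = η·P_in = 0.824 × 43761 = 36059 W
n_s = 120×50/4 = 1500 rpm; n = 1500×(1−0.0611) = 1408 rpm
ω = 2π×1408/60 = 147.4 rad/s
τ = P_out/ω = 36059/147.4 = 245 N·m

245 N·m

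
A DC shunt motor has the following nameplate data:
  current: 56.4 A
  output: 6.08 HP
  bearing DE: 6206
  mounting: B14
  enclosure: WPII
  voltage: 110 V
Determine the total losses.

1670 W

P_in = V·I = 110×56.4 = 6204 W
P_out = 6.08×746 = 4536 W
Losses = P_in − P_out = 6204 − 4536 = 1668 W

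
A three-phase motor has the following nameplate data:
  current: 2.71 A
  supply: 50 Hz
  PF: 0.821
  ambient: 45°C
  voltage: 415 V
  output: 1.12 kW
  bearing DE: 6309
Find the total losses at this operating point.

479 W

P_in = √3·V·I·cosφ = 1.732×415×2.71×0.821 = 1599 W
P_out = 1120 W
Losses = P_in − P_out = 1599 − 1120 = 479 W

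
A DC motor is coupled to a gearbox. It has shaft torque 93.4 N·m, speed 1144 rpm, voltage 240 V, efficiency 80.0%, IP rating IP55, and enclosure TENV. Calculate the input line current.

58.3 A

ω = 2π×1144/60 = 119.8 rad/s; P_out = τω = 93.4 × 119.8 = 11189 W
P_in = P_out / η = 11189 / 0.800 = 13986 W
I = P_in / V = 13986 / 240 = 58.3 A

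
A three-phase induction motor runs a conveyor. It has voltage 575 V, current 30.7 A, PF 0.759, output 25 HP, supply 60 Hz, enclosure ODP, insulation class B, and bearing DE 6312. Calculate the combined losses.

4560 W

P_in = √3·V·I·cosφ = 1.732×575×30.7×0.759 = 23206 W
P_out = 25×746 = 18650 W
Losses = P_in − P_out = 23206 − 18650 = 4556 W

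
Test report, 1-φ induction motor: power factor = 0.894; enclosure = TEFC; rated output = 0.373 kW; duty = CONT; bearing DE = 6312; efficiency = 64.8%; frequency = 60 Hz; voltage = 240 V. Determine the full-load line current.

2.68 A

P_out = 0.373 kW = 373 W
P_in = P_out / η = 373 / 0.648 = 576 W
I = P_in / (V·cosφ) = 576 / (240 × 0.894) = 2.68 A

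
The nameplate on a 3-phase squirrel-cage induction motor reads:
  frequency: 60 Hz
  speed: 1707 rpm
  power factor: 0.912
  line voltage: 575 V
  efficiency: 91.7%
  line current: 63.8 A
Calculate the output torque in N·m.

P_in = √3·V·I·cosφ = 1.732 × 575 × 63.8 × 0.912 = 57947 W
P_out = η·P_in = 0.917 × 57947 = 53137 W
n = 1707 rpm
ω = 2π×1707/60 = 178.8 rad/s
τ = P_out/ω = 53137/178.8 = 297 N·m

297 N·m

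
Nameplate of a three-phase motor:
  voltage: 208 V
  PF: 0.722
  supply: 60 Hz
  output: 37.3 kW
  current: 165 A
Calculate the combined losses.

5.62 kW

P_in = √3·V·I·cosφ = 1.732×208×165×0.722 = 42917 W
P_out = 37300 W
Losses = P_in − P_out = 42917 − 37300 = 5617 W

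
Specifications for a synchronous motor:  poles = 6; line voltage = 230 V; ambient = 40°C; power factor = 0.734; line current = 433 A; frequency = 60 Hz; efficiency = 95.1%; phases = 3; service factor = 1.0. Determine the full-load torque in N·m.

958 N·m

P_in = √3·V·I·cosφ = 1.732 × 230 × 433 × 0.734 = 126608 W
P_out = η·P_in = 0.951 × 126608 = 120404 W
n = n_s = 120×60/6 = 1200 rpm (synchronous)
ω = 2π×1200/60 = 125.7 rad/s
τ = P_out/ω = 120404/125.7 = 958 N·m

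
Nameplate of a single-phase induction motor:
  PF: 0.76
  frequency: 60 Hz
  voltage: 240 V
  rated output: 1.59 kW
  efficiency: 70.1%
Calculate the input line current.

P_out = 1.59 kW = 1590 W
P_in = P_out / η = 1590 / 0.701 = 2268 W
I = P_in / (V·cosφ) = 2268 / (240 × 0.76) = 12.4 A

12.4 A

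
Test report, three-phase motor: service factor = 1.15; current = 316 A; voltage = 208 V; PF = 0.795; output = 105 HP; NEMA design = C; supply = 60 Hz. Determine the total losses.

12.2 kW

P_in = √3·V·I·cosφ = 1.732×208×316×0.795 = 90504 W
P_out = 105×746 = 78330 W
Losses = P_in − P_out = 90504 − 78330 = 12174 W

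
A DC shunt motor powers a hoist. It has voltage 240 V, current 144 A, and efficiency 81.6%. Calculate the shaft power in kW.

P_in = V·I = 240 × 144 = 34560 W
P_out = η·P_in = 0.816 × 34560 = 28201 W

28.2 kW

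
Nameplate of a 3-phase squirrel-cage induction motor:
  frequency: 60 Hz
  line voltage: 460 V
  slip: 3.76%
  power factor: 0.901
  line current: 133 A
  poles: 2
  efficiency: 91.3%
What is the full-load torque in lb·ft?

P_in = √3·V·I·cosφ = 1.732 × 460 × 133 × 0.901 = 95473 W
P_out = η·P_in = 0.913 × 95473 = 87167 W
n_s = 120×60/2 = 3600 rpm; n = 3600×(1−0.0376) = 3465 rpm
ω = 2π×3465/60 = 362.9 rad/s
τ = P_out/ω = 87167/362.9 = 240.2 N·m
In lb·ft: 240.2/1.356 = 177 lb·ft

177 lb·ft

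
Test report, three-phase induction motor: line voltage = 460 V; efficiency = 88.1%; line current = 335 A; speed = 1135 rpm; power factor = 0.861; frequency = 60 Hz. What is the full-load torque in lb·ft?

1260 lb·ft

P_in = √3·V·I·cosφ = 1.732 × 460 × 335 × 0.861 = 229802 W
P_out = η·P_in = 0.881 × 229802 = 202456 W
n = 1135 rpm
ω = 2π×1135/60 = 118.9 rad/s
τ = P_out/ω = 202456/118.9 = 1703 N·m
In lb·ft: 1703/1.356 = 1260 lb·ft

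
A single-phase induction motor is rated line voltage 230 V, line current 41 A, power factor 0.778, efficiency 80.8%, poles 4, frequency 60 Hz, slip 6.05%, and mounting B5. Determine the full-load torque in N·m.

P_in = V·I·cosφ = 230 × 41 × 0.778 = 7337 W
P_out = η·P_in = 0.808 × 7337 = 5928 W
n_s = 120×60/4 = 1800 rpm; n = 1800×(1−0.0605) = 1691 rpm
ω = 2π×1691/60 = 177.1 rad/s
τ = P_out/ω = 5928/177.1 = 33.5 N·m

33.5 N·m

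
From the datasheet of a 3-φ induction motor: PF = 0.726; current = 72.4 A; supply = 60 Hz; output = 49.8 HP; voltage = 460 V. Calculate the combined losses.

4730 W

P_in = √3·V·I·cosφ = 1.732×460×72.4×0.726 = 41878 W
P_out = 49.8×746 = 37151 W
Losses = P_in − P_out = 41878 − 37151 = 4727 W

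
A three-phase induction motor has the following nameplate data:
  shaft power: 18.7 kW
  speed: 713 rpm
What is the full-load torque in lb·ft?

185 lb·ft

ω = 2π × 713/60 = 74.67 rad/s
τ = P/ω = 18700/74.67 = 250.4 N·m
In lb·ft: 250.4/1.356 = 185 lb·ft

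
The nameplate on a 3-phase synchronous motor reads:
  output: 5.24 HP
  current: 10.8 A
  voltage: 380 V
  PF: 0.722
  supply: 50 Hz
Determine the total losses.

P_in = √3·V·I·cosφ = 1.732×380×10.8×0.722 = 5132 W
P_out = 5.24×746 = 3909 W
Losses = P_in − P_out = 5132 − 3909 = 1223 W

1220 W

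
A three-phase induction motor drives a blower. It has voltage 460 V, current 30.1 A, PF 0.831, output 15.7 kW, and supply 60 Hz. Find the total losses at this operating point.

4.23 kW

P_in = √3·V·I·cosφ = 1.732×460×30.1×0.831 = 19928 W
P_out = 15700 W
Losses = P_in − P_out = 19928 − 15700 = 4228 W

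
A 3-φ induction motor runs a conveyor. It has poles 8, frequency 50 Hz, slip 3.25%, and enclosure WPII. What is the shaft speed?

n_s = 120f/p = 120×50/8 = 750 rpm
n = n_s(1 − s) = 750 × (1 − 0.0325) = 726 rpm

726 rpm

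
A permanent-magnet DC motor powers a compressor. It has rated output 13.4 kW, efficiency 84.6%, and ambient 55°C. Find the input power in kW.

P_out = 13400 W
P_in = P_out/η = 13400/0.846 = 15839 W = 15.8 kW

15.8 kW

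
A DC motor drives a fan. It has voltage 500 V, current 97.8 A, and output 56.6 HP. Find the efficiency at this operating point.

P_out = 56.6 × 746 = 42224 W
P_in = V·I = 500 × 97.8 = 48900 W
η = P_out / P_in = 42224 / 48900 = 0.863 = 86.3%

86.3 %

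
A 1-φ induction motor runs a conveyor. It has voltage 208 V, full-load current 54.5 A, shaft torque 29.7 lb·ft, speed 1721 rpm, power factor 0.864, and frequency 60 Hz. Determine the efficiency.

τ = 29.7 lb·ft × 1.356 = 40.27 N·m
ω = 2π × 1721/60 = 180.2 rad/s; P_out = τω = 40.27 × 180.2 = 7257 W
P_in = V·I·cosφ = 208 × 54.5 × 0.864 = 9794 W
η = P_out / P_in = 7257 / 9794 = 0.741 = 74.1%

74.1 %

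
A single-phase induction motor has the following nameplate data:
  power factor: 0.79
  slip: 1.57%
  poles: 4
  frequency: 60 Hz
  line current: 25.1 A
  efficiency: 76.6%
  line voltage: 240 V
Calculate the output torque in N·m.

P_in = V·I·cosφ = 240 × 25.1 × 0.79 = 4759 W
P_out = η·P_in = 0.766 × 4759 = 3645 W
n_s = 120×60/4 = 1800 rpm; n = 1800×(1−0.0157) = 1772 rpm
ω = 2π×1772/60 = 185.6 rad/s
τ = P_out/ω = 3645/185.6 = 19.6 N·m

19.6 N·m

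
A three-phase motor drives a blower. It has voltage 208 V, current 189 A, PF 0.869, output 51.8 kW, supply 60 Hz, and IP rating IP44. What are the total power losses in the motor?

7.37 kW

P_in = √3·V·I·cosφ = 1.732×208×189×0.869 = 59169 W
P_out = 51800 W
Losses = P_in − P_out = 59169 − 51800 = 7369 W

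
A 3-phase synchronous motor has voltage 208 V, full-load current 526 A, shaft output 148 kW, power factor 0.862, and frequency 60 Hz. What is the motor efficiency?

90.6 %

P_out = 148 kW = 148000 W
P_in = √3·V_L·I_L·cosφ = 1.732 × 208 × 526 × 0.862 = 163344 W
η = P_out / P_in = 148000 / 163344 = 0.906 = 90.6%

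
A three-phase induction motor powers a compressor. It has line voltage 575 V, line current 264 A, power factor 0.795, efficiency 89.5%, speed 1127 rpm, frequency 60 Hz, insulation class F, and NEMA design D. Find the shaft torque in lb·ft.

1170 lb·ft

P_in = √3·V·I·cosφ = 1.732 × 575 × 264 × 0.795 = 209019 W
P_out = η·P_in = 0.895 × 209019 = 187072 W
n = 1127 rpm
ω = 2π×1127/60 = 118 rad/s
τ = P_out/ω = 187072/118 = 1585 N·m
In lb·ft: 1585/1.356 = 1170 lb·ft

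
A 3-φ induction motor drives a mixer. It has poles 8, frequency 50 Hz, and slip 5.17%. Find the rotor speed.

711 rpm

n_s = 120f/p = 120×50/8 = 750 rpm
n = n_s(1 − s) = 750 × (1 − 0.0517) = 711 rpm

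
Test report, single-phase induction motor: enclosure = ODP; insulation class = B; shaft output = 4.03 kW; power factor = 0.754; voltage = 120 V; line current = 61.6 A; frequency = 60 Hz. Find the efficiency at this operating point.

72.3 %

P_out = 4.03 kW = 4030 W
P_in = V·I·cosφ = 120 × 61.6 × 0.754 = 5574 W
η = P_out / P_in = 4030 / 5574 = 0.723 = 72.3%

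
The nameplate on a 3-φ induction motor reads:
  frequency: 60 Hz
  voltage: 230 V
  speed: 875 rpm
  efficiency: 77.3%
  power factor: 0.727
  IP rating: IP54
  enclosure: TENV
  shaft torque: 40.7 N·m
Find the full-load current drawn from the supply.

ω = 2π×875/60 = 91.63 rad/s; P_out = τω = 40.7 × 91.63 = 3729 W
P_in = P_out / η = 3729 / 0.773 = 4824 W
I_L = P_in / (√3·V_L·cosφ) = 4824 / (1.732 × 230 × 0.727) = 16.7 A

16.7 A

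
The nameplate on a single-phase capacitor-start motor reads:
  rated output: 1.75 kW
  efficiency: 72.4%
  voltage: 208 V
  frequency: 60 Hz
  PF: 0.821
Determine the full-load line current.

14.2 A

P_out = 1.75 kW = 1750 W
P_in = P_out / η = 1750 / 0.724 = 2417 W
I = P_in / (V·cosφ) = 2417 / (208 × 0.821) = 14.2 A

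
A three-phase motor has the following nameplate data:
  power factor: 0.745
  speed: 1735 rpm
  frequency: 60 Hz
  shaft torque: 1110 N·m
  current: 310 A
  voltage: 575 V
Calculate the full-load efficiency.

87.7 %

ω = 2π × 1735/60 = 181.7 rad/s; P_out = τω = 1110 × 181.7 = 201687 W
P_in = √3·V_L·I_L·cosφ = 1.732 × 575 × 310 × 0.745 = 230003 W
η = P_out / P_in = 201687 / 230003 = 0.877 = 87.7%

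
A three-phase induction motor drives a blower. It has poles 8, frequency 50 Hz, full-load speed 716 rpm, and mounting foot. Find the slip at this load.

4.53 %

n_s = 120f/p = 120×50/8 = 750 rpm
s = (n_s − n)/n_s = (750 − 716)/750 = 0.0453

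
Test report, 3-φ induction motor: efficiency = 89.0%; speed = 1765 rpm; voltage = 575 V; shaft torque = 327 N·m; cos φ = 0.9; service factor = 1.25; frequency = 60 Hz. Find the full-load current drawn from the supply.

75.8 A

ω = 2π×1765/60 = 184.8 rad/s; P_out = τω = 327 × 184.8 = 60430 W
P_in = P_out / η = 60430 / 0.890 = 67899 W
I_L = P_in / (√3·V_L·cosφ) = 67899 / (1.732 × 575 × 0.9) = 75.8 A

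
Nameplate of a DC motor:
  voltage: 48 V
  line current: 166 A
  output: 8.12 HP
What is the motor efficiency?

P_out = 8.12 × 746 = 6058 W
P_in = V·I = 48 × 166 = 7968 W
η = P_out / P_in = 6058 / 7968 = 0.760 = 76.0%

76.0 %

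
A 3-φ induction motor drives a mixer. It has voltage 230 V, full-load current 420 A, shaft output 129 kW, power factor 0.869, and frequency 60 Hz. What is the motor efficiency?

P_out = 129 kW = 129000 W
P_in = √3·V_L·I_L·cosφ = 1.732 × 230 × 420 × 0.869 = 145393 W
η = P_out / P_in = 129000 / 145393 = 0.887 = 88.7%

88.7 %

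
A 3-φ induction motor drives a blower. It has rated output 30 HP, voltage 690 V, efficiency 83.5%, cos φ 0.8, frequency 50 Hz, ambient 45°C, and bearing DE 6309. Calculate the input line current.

28 A

P_out = 30 × 746 = 22380 W
P_in = P_out / η = 22380 / 0.835 = 26802 W
I_L = P_in / (√3·V_L·cosφ) = 26802 / (1.732 × 690 × 0.8) = 28 A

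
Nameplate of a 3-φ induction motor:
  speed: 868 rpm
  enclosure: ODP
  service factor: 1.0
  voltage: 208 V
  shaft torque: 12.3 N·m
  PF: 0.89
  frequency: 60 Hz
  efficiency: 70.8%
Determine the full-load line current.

ω = 2π×868/60 = 90.9 rad/s; P_out = τω = 12.3 × 90.9 = 1118 W
P_in = P_out / η = 1118 / 0.708 = 1579 W
I_L = P_in / (√3·V_L·cosφ) = 1579 / (1.732 × 208 × 0.89) = 4.92 A

4.92 A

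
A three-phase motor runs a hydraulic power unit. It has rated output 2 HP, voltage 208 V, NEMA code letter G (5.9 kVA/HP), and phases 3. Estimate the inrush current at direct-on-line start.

S_LR = 5.9 × 2 = 11.8 kVA
I_LR = S_LR/(√3·V_L) = 11800/(1.732×208) = 32.8 A

32.8 A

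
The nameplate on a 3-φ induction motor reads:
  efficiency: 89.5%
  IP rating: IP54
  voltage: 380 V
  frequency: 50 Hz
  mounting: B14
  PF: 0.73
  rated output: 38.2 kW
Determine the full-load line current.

P_out = 38.2 kW = 38200 W
P_in = P_out / η = 38200 / 0.895 = 42682 W
I_L = P_in / (√3·V_L·cosφ) = 42682 / (1.732 × 380 × 0.73) = 88.8 A

88.8 A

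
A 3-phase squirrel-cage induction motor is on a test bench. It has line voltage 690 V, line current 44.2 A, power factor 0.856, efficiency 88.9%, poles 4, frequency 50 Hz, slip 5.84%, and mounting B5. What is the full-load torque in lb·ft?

200 lb·ft

P_in = √3·V·I·cosφ = 1.732 × 690 × 44.2 × 0.856 = 45216 W
P_out = η·P_in = 0.889 × 45216 = 40197 W
n_s = 120×50/4 = 1500 rpm; n = 1500×(1−0.0584) = 1412 rpm
ω = 2π×1412/60 = 147.9 rad/s
τ = P_out/ω = 40197/147.9 = 271.8 N·m
In lb·ft: 271.8/1.356 = 200 lb·ft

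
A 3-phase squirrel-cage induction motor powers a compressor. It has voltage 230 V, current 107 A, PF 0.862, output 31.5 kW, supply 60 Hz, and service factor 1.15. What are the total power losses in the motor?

5.24 kW

P_in = √3·V·I·cosφ = 1.732×230×107×0.862 = 36742 W
P_out = 31500 W
Losses = P_in − P_out = 36742 − 31500 = 5242 W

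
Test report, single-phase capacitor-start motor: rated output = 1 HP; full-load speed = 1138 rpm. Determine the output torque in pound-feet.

P_out = 1 × 746 = 746 W
ω = 2π × 1138/60 = 119.2 rad/s
τ = P_out/ω = 746/119.2 = 6.258 N·m
In lb·ft: 6.258/1.356 = 4.62 lb·ft

4.62 lb·ft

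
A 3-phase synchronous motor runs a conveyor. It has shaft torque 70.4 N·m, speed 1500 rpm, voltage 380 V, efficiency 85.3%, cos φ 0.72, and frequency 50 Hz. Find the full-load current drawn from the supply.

ω = 2π×1500/60 = 157.1 rad/s; P_out = τω = 70.4 × 157.1 = 11060 W
P_in = P_out / η = 11060 / 0.853 = 12966 W
I_L = P_in / (√3·V_L·cosφ) = 12966 / (1.732 × 380 × 0.72) = 27.4 A

27.4 A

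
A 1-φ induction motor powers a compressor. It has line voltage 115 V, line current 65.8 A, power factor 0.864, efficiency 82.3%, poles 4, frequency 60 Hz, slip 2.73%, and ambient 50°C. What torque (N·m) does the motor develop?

29.3 N·m

P_in = V·I·cosφ = 115 × 65.8 × 0.864 = 6538 W
P_out = η·P_in = 0.823 × 6538 = 5381 W
n_s = 120×60/4 = 1800 rpm; n = 1800×(1−0.0273) = 1751 rpm
ω = 2π×1751/60 = 183.4 rad/s
τ = P_out/ω = 5381/183.4 = 29.3 N·m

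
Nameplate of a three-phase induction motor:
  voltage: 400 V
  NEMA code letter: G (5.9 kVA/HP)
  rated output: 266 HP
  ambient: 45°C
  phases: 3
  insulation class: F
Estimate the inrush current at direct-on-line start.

2270 A

S_LR = 5.9 × 266 = 1569.4 kVA
I_LR = S_LR/(√3·V_L) = 1569400/(1.732×400) = 2270 A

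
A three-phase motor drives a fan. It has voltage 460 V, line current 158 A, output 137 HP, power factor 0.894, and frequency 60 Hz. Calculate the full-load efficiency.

90.8 %

P_out = 137 × 746 = 102202 W
P_in = √3·V_L·I_L·cosφ = 1.732 × 460 × 158 × 0.894 = 112538 W
η = P_out / P_in = 102202 / 112538 = 0.908 = 90.8%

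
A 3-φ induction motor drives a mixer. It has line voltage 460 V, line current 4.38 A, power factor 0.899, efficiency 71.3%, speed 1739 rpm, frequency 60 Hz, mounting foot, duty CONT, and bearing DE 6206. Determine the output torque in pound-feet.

P_in = √3·V·I·cosφ = 1.732 × 460 × 4.38 × 0.899 = 3137 W
P_out = η·P_in = 0.713 × 3137 = 2237 W
n = 1739 rpm
ω = 2π×1739/60 = 182.1 rad/s
τ = P_out/ω = 2237/182.1 = 12.28 N·m
In lb·ft: 12.28/1.356 = 9.06 lb·ft

9.06 lb·ft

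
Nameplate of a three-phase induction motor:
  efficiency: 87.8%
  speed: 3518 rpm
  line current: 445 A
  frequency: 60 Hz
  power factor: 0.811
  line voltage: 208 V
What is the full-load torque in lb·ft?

P_in = √3·V·I·cosφ = 1.732 × 208 × 445 × 0.811 = 130015 W
P_out = η·P_in = 0.878 × 130015 = 114153 W
n = 3518 rpm
ω = 2π×3518/60 = 368.4 rad/s
τ = P_out/ω = 114153/368.4 = 309.9 N·m
In lb·ft: 309.9/1.356 = 229 lb·ft

229 lb·ft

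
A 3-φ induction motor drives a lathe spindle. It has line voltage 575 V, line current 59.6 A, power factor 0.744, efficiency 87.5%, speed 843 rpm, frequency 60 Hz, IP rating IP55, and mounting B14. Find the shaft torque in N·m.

438 N·m

P_in = √3·V·I·cosφ = 1.732 × 575 × 59.6 × 0.744 = 44161 W
P_out = η·P_in = 0.875 × 44161 = 38641 W
n = 843 rpm
ω = 2π×843/60 = 88.28 rad/s
τ = P_out/ω = 38641/88.28 = 438 N·m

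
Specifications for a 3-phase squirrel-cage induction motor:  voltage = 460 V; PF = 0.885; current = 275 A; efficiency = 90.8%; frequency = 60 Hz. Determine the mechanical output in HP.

P_in = √3·V·I·cosφ = 1.732 × 460 × 275 × 0.885 = 193902 W
P_out = η·P_in = 0.908 × 193902 = 176063 W
= 176063/746 = 236 HP

236 HP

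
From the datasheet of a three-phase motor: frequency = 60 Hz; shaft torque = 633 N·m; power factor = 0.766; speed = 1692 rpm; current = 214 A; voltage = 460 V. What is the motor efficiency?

ω = 2π × 1692/60 = 177.2 rad/s; P_out = τω = 633 × 177.2 = 112168 W
P_in = √3·V_L·I_L·cosφ = 1.732 × 460 × 214 × 0.766 = 130602 W
η = P_out / P_in = 112168 / 130602 = 0.859 = 85.9%

85.9 %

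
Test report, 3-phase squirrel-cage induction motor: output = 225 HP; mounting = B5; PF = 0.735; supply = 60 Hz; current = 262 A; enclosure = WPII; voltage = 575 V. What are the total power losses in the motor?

23.9 kW

P_in = √3·V·I·cosφ = 1.732×575×262×0.735 = 191780 W
P_out = 225×746 = 167850 W
Losses = P_in − P_out = 191780 − 167850 = 23930 W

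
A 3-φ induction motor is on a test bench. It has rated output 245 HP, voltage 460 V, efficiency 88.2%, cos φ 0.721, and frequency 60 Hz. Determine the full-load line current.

361 A

P_out = 245 × 746 = 182770 W
P_in = P_out / η = 182770 / 0.882 = 207222 W
I_L = P_in / (√3·V_L·cosφ) = 207222 / (1.732 × 460 × 0.721) = 361 A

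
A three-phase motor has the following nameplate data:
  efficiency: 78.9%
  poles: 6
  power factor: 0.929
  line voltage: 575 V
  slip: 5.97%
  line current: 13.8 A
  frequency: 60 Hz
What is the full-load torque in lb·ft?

P_in = √3·V·I·cosφ = 1.732 × 575 × 13.8 × 0.929 = 12768 W
P_out = η·P_in = 0.789 × 12768 = 10074 W
n_s = 120×60/6 = 1200 rpm; n = 1200×(1−0.0597) = 1128 rpm
ω = 2π×1128/60 = 118.1 rad/s
τ = P_out/ω = 10074/118.1 = 85.3 N·m
In lb·ft: 85.3/1.356 = 62.9 lb·ft

62.9 lb·ft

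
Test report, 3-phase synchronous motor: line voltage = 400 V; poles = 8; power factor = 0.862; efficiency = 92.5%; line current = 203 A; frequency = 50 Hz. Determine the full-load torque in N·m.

P_in = √3·V·I·cosφ = 1.732 × 400 × 203 × 0.862 = 121230 W
P_out = η·P_in = 0.925 × 121230 = 112138 W
n = n_s = 120×50/8 = 750 rpm (synchronous)
ω = 2π×750/60 = 78.54 rad/s
τ = P_out/ω = 112138/78.54 = 1430 N·m

1430 N·m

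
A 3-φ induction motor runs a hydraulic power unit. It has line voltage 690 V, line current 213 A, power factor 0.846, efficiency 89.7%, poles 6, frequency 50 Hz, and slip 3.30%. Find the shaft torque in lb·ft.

1410 lb·ft

P_in = √3·V·I·cosφ = 1.732 × 690 × 213 × 0.846 = 215351 W
P_out = η·P_in = 0.897 × 215351 = 193170 W
n_s = 120×50/6 = 1000 rpm; n = 1000×(1−0.033) = 967 rpm
ω = 2π×967/60 = 101.3 rad/s
τ = P_out/ω = 193170/101.3 = 1907 N·m
In lb·ft: 1907/1.356 = 1410 lb·ft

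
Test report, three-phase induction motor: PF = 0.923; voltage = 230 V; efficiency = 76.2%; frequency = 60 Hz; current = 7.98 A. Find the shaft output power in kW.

2.24 kW

P_in = √3·V·I·cosφ = 1.732 × 230 × 7.98 × 0.923 = 2934 W
P_out = η·P_in = 0.762 × 2934 = 2236 W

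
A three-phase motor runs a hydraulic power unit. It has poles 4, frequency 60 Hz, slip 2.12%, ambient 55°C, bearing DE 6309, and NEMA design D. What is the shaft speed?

n_s = 120f/p = 120×60/4 = 1800 rpm
n = n_s(1 − s) = 1800 × (1 − 0.0212) = 1762 rpm

1762 rpm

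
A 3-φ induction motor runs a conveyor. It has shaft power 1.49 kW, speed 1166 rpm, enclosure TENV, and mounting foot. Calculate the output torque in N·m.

12.2 N·m

ω = 2π × 1166/60 = 122.1 rad/s
τ = P/ω = 1490/122.1 = 12.2 N·m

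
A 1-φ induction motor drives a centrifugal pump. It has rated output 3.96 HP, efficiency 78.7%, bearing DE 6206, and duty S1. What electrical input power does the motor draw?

P_out = 3.96 × 746 = 2954 W
P_in = P_out/η = 2954/0.787 = 3753 W = 3.75 kW

3.75 kW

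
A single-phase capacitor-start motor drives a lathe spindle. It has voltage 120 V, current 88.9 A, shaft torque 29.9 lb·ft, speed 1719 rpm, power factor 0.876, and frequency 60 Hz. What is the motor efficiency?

τ = 29.9 lb·ft × 1.356 = 40.54 N·m
ω = 2π × 1719/60 = 180 rad/s; P_out = τω = 40.54 × 180 = 7297 W
P_in = V·I·cosφ = 120 × 88.9 × 0.876 = 9345 W
η = P_out / P_in = 7297 / 9345 = 0.781 = 78.1%

78.1 %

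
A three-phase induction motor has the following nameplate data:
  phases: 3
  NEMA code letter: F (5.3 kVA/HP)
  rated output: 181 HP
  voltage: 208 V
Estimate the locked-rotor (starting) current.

S_LR = 5.3 × 181 = 959.3 kVA
I_LR = S_LR/(√3·V_L) = 959300/(1.732×208) = 2660 A

2660 A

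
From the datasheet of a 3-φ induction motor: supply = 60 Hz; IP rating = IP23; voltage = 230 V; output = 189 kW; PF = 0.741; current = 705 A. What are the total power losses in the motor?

P_in = √3·V·I·cosφ = 1.732×230×705×0.741 = 208105 W
P_out = 189000 W
Losses = P_in − P_out = 208105 − 189000 = 19105 W

19100 W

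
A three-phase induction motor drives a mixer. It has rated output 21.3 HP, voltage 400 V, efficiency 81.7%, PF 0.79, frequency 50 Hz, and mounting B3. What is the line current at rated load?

35.5 A

P_out = 21.3 × 746 = 15890 W
P_in = P_out / η = 15890 / 0.817 = 19449 W
I_L = P_in / (√3·V_L·cosφ) = 19449 / (1.732 × 400 × 0.79) = 35.5 A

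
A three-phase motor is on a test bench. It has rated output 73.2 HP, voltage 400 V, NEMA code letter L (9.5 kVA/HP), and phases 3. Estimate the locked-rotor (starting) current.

S_LR = 9.5 × 73.2 = 695.4 kVA
I_LR = S_LR/(√3·V_L) = 695400/(1.732×400) = 1000 A

1000 A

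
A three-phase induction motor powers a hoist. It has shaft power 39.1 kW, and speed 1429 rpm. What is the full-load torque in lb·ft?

193 lb·ft

ω = 2π × 1429/60 = 149.6 rad/s
τ = P/ω = 39100/149.6 = 261.4 N·m
In lb·ft: 261.4/1.356 = 193 lb·ft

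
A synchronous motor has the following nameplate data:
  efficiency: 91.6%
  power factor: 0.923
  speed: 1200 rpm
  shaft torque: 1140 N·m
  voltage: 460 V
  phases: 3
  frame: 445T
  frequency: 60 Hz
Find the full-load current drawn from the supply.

213 A

ω = 2π×1200/60 = 125.7 rad/s; P_out = τω = 1140 × 125.7 = 143298 W
P_in = P_out / η = 143298 / 0.916 = 156439 W
I_L = P_in / (√3·V_L·cosφ) = 156439 / (1.732 × 460 × 0.923) = 213 A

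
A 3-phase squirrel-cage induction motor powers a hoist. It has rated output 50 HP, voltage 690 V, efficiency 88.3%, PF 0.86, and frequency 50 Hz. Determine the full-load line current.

41.1 A

P_out = 50 × 746 = 37300 W
P_in = P_out / η = 37300 / 0.883 = 42242 W
I_L = P_in / (√3·V_L·cosφ) = 42242 / (1.732 × 690 × 0.86) = 41.1 A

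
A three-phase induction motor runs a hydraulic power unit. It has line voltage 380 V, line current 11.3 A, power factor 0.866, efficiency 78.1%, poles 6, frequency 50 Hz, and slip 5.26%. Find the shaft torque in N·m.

P_in = √3·V·I·cosφ = 1.732 × 380 × 11.3 × 0.866 = 6441 W
P_out = η·P_in = 0.781 × 6441 = 5030 W
n_s = 120×50/6 = 1000 rpm; n = 1000×(1−0.0526) = 947 rpm
ω = 2π×947/60 = 99.17 rad/s
τ = P_out/ω = 5030/99.17 = 50.7 N·m

50.7 N·m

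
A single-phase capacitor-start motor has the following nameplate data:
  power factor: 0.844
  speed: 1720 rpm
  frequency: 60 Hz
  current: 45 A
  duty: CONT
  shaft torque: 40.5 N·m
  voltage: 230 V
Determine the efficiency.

ω = 2π × 1720/60 = 180.1 rad/s; P_out = τω = 40.5 × 180.1 = 7294 W
P_in = V·I·cosφ = 230 × 45 × 0.844 = 8735 W
η = P_out / P_in = 7294 / 8735 = 0.835 = 83.5%

83.5 %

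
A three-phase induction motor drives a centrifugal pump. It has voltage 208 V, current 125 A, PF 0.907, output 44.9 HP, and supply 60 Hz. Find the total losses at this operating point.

7350 W

P_in = √3·V·I·cosφ = 1.732×208×125×0.907 = 40844 W
P_out = 44.9×746 = 33495 W
Losses = P_in − P_out = 40844 − 33495 = 7349 W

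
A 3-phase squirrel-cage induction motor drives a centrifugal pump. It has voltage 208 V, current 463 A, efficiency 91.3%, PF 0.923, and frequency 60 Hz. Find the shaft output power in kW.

P_in = √3·V·I·cosφ = 1.732 × 208 × 463 × 0.923 = 153955 W
P_out = η·P_in = 0.913 × 153955 = 140561 W

141 kW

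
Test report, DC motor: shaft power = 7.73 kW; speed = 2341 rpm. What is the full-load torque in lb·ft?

23.3 lb·ft

ω = 2π × 2341/60 = 245.1 rad/s
τ = P/ω = 7730/245.1 = 31.54 N·m
In lb·ft: 31.54/1.356 = 23.3 lb·ft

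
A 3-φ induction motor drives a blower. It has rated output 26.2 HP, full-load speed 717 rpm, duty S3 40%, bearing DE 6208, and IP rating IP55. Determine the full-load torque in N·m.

260 N·m

P_out = 26.2 × 746 = 19545 W
ω = 2π × 717/60 = 75.08 rad/s
τ = P_out/ω = 19545/75.08 = 260 N·m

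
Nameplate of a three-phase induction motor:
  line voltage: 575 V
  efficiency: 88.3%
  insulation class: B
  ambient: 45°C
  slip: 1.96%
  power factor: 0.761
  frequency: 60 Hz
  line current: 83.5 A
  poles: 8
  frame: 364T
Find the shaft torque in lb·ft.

P_in = √3·V·I·cosφ = 1.732 × 575 × 83.5 × 0.761 = 63283 W
P_out = η·P_in = 0.883 × 63283 = 55879 W
n_s = 120×60/8 = 900 rpm; n = 900×(1−0.0196) = 882 rpm
ω = 2π×882/60 = 92.36 rad/s
τ = P_out/ω = 55879/92.36 = 605 N·m
In lb·ft: 605/1.356 = 446 lb·ft

446 lb·ft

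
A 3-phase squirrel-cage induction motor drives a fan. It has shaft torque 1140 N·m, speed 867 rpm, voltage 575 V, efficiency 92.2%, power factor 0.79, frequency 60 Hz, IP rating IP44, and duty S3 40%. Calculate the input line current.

143 A

ω = 2π×867/60 = 90.79 rad/s; P_out = τω = 1140 × 90.79 = 103501 W
P_in = P_out / η = 103501 / 0.922 = 112257 W
I_L = P_in / (√3·V_L·cosφ) = 112257 / (1.732 × 575 × 0.79) = 143 A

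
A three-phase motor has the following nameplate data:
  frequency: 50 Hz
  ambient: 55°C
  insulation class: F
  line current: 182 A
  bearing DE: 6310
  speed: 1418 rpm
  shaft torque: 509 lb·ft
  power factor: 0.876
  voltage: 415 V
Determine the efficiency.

89.4 %

τ = 509 lb·ft × 1.356 = 690.2 N·m
ω = 2π × 1418/60 = 148.5 rad/s; P_out = τω = 690.2 × 148.5 = 102495 W
P_in = √3·V_L·I_L·cosφ = 1.732 × 415 × 182 × 0.876 = 114597 W
η = P_out / P_in = 102495 / 114597 = 0.894 = 89.4%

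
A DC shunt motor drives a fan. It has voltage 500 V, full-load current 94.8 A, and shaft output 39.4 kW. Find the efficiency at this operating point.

P_out = 39.4 kW = 39400 W
P_in = V·I = 500 × 94.8 = 47400 W
η = P_out / P_in = 39400 / 47400 = 0.831 = 83.1%

83.1 %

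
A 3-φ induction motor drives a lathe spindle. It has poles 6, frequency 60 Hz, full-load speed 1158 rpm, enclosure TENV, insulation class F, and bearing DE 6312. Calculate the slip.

n_s = 120f/p = 120×60/6 = 1200 rpm
s = (n_s − n)/n_s = (1200 − 1158)/1200 = 0.0350

3.50 %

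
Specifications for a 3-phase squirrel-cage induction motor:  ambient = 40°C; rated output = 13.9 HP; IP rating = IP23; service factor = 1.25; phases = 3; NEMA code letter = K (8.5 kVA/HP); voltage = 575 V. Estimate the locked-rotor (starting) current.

119 A

S_LR = 8.5 × 13.9 = 118.15 kVA
I_LR = S_LR/(√3·V_L) = 118150/(1.732×575) = 119 A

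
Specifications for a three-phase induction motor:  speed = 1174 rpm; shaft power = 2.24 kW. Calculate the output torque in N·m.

ω = 2π × 1174/60 = 122.9 rad/s
τ = P/ω = 2240/122.9 = 18.2 N·m

18.2 N·m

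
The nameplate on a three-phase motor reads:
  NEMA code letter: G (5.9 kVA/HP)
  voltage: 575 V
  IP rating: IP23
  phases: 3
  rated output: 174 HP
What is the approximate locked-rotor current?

S_LR = 5.9 × 174 = 1026.6 kVA
I_LR = S_LR/(√3·V_L) = 1026600/(1.732×575) = 1030 A

1030 A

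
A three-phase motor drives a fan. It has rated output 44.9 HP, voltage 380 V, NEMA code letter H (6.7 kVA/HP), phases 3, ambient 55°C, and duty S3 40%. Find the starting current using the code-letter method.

457 A

S_LR = 6.7 × 44.9 = 300.83 kVA
I_LR = S_LR/(√3·V_L) = 300830/(1.732×380) = 457 A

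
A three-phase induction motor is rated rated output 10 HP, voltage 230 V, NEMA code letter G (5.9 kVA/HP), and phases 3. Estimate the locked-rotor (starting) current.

148 A

S_LR = 5.9 × 10 = 59 kVA
I_LR = S_LR/(√3·V_L) = 59000/(1.732×230) = 148 A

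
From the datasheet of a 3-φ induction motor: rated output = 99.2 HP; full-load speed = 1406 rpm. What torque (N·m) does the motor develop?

503 N·m

P_out = 99.2 × 746 = 74003 W
ω = 2π × 1406/60 = 147.2 rad/s
τ = P_out/ω = 74003/147.2 = 503 N·m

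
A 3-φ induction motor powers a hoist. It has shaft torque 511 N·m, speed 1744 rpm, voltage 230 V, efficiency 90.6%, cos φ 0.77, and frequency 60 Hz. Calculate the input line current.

336 A

ω = 2π×1744/60 = 182.6 rad/s; P_out = τω = 511 × 182.6 = 93309 W
P_in = P_out / η = 93309 / 0.906 = 102990 W
I_L = P_in / (√3·V_L·cosφ) = 102990 / (1.732 × 230 × 0.77) = 336 A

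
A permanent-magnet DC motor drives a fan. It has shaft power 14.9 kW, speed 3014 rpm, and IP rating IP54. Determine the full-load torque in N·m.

ω = 2π × 3014/60 = 315.6 rad/s
τ = P/ω = 14900/315.6 = 47.2 N·m

47.2 N·m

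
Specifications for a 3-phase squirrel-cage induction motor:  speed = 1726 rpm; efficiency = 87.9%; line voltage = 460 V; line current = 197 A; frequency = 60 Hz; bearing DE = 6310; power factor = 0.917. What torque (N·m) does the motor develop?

P_in = √3·V·I·cosφ = 1.732 × 460 × 197 × 0.917 = 143927 W
P_out = η·P_in = 0.879 × 143927 = 126512 W
n = 1726 rpm
ω = 2π×1726/60 = 180.7 rad/s
τ = P_out/ω = 126512/180.7 = 700 N·m

700 N·m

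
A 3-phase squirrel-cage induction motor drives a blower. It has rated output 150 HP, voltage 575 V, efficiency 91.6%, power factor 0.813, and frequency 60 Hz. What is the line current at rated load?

P_out = 150 × 746 = 111900 W
P_in = P_out / η = 111900 / 0.916 = 122162 W
I_L = P_in / (√3·V_L·cosφ) = 122162 / (1.732 × 575 × 0.813) = 151 A

151 A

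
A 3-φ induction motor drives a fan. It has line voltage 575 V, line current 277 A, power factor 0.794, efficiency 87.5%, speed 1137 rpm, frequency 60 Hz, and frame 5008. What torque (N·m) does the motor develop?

1610 N·m

P_in = √3·V·I·cosφ = 1.732 × 575 × 277 × 0.794 = 219036 W
P_out = η·P_in = 0.875 × 219036 = 191657 W
n = 1137 rpm
ω = 2π×1137/60 = 119.1 rad/s
τ = P_out/ω = 191657/119.1 = 1610 N·m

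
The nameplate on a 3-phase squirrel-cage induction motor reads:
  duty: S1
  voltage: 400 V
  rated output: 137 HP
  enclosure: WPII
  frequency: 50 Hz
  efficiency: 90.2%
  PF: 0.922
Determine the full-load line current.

P_out = 137 × 746 = 102202 W
P_in = P_out / η = 102202 / 0.902 = 113306 W
I_L = P_in / (√3·V_L·cosφ) = 113306 / (1.732 × 400 × 0.922) = 177 A

177 A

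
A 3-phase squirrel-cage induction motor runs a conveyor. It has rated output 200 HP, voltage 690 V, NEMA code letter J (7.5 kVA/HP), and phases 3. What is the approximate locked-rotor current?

1260 A

S_LR = 7.5 × 200 = 1500 kVA
I_LR = S_LR/(√3·V_L) = 1500000/(1.732×690) = 1260 A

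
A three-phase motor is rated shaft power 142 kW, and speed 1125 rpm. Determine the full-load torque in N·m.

ω = 2π × 1125/60 = 117.8 rad/s
τ = P/ω = 142000/117.8 = 1210 N·m

1210 N·m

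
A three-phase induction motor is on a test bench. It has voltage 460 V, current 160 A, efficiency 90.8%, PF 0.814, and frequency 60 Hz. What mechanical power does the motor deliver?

P_in = √3·V·I·cosφ = 1.732 × 460 × 160 × 0.814 = 103765 W
P_out = η·P_in = 0.908 × 103765 = 94219 W

94.2 kW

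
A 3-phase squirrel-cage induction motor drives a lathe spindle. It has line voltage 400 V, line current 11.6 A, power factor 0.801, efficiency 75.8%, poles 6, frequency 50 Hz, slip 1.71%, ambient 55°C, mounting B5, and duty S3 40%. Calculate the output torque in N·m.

P_in = √3·V·I·cosφ = 1.732 × 400 × 11.6 × 0.801 = 6437 W
P_out = η·P_in = 0.758 × 6437 = 4879 W
n_s = 120×50/6 = 1000 rpm; n = 1000×(1−0.0171) = 983 rpm
ω = 2π×983/60 = 102.9 rad/s
τ = P_out/ω = 4879/102.9 = 47.4 N·m

47.4 N·m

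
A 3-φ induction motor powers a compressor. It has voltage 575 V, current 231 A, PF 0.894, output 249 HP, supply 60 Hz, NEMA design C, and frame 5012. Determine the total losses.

P_in = √3·V·I·cosφ = 1.732×575×231×0.894 = 205667 W
P_out = 249×746 = 185754 W
Losses = P_in − P_out = 205667 − 185754 = 19913 W

19.9 kW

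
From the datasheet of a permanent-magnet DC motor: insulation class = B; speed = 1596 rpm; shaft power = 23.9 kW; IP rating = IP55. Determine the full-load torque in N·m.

143 N·m

ω = 2π × 1596/60 = 167.1 rad/s
τ = P/ω = 23900/167.1 = 143 N·m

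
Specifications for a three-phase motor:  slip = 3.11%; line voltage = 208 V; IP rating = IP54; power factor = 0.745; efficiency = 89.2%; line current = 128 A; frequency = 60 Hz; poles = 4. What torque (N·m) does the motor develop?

P_in = √3·V·I·cosφ = 1.732 × 208 × 128 × 0.745 = 34354 W
P_out = η·P_in = 0.892 × 34354 = 30644 W
n_s = 120×60/4 = 1800 rpm; n = 1800×(1−0.0311) = 1744 rpm
ω = 2π×1744/60 = 182.6 rad/s
τ = P_out/ω = 30644/182.6 = 168 N·m

168 N·m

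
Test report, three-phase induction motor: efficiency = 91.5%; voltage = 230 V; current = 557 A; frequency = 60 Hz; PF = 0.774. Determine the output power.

157 kW

P_in = √3·V·I·cosφ = 1.732 × 230 × 557 × 0.774 = 171740 W
P_out = η·P_in = 0.915 × 171740 = 157142 W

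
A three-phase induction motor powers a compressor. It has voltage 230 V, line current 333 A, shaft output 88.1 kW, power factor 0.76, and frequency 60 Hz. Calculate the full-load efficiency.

P_out = 88.1 kW = 88100 W
P_in = √3·V_L·I_L·cosφ = 1.732 × 230 × 333 × 0.76 = 100817 W
η = P_out / P_in = 88100 / 100817 = 0.874 = 87.4%

87.4 %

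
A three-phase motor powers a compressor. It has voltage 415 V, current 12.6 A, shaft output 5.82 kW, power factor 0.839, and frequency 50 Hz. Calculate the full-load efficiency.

76.6 %

P_out = 5.82 kW = 5820 W
P_in = √3·V_L·I_L·cosφ = 1.732 × 415 × 12.6 × 0.839 = 7599 W
η = P_out / P_in = 5820 / 7599 = 0.766 = 76.6%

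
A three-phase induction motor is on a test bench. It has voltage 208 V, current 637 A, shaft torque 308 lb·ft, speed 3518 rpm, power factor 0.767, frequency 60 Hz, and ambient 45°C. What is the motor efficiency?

τ = 308 lb·ft × 1.356 = 417.6 N·m
ω = 2π × 3518/60 = 368.4 rad/s; P_out = τω = 417.6 × 368.4 = 153844 W
P_in = √3·V_L·I_L·cosφ = 1.732 × 208 × 637 × 0.767 = 176014 W
η = P_out / P_in = 153844 / 176014 = 0.874 = 87.4%

87.4 %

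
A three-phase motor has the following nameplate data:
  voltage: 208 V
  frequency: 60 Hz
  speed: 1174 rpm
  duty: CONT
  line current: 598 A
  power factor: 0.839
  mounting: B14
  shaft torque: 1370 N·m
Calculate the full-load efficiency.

ω = 2π × 1174/60 = 122.9 rad/s; P_out = τω = 1370 × 122.9 = 168373 W
P_in = √3·V_L·I_L·cosφ = 1.732 × 208 × 598 × 0.839 = 180748 W
η = P_out / P_in = 168373 / 180748 = 0.932 = 93.2%

93.2 %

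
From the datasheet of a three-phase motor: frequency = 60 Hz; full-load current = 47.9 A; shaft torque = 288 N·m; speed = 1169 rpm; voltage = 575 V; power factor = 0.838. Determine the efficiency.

88.2 %

ω = 2π × 1169/60 = 122.4 rad/s; P_out = τω = 288 × 122.4 = 35251 W
P_in = √3·V_L·I_L·cosφ = 1.732 × 575 × 47.9 × 0.838 = 39976 W
η = P_out / P_in = 35251 / 39976 = 0.882 = 88.2%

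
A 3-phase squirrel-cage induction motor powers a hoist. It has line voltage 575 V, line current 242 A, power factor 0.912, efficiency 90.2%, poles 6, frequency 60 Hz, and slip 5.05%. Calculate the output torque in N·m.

1660 N·m

P_in = √3·V·I·cosφ = 1.732 × 575 × 242 × 0.912 = 219799 W
P_out = η·P_in = 0.902 × 219799 = 198259 W
n_s = 120×60/6 = 1200 rpm; n = 1200×(1−0.0505) = 1139 rpm
ω = 2π×1139/60 = 119.3 rad/s
τ = P_out/ω = 198259/119.3 = 1660 N·m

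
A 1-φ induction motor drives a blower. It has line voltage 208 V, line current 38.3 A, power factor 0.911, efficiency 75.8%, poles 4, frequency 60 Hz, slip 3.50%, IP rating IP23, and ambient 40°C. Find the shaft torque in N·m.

P_in = V·I·cosφ = 208 × 38.3 × 0.911 = 7257 W
P_out = η·P_in = 0.758 × 7257 = 5501 W
n_s = 120×60/4 = 1800 rpm; n = 1800×(1−0.035) = 1737 rpm
ω = 2π×1737/60 = 181.9 rad/s
τ = P_out/ω = 5501/181.9 = 30.2 N·m

30.2 N·m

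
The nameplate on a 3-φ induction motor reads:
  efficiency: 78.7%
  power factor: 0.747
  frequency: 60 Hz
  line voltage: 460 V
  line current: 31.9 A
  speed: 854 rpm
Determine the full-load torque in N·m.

167 N·m

P_in = √3·V·I·cosφ = 1.732 × 460 × 31.9 × 0.747 = 18985 W
P_out = η·P_in = 0.787 × 18985 = 14941 W
n = 854 rpm
ω = 2π×854/60 = 89.43 rad/s
τ = P_out/ω = 14941/89.43 = 167 N·m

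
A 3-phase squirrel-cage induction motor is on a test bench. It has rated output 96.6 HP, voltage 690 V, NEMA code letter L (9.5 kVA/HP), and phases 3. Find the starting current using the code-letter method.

768 A

S_LR = 9.5 × 96.6 = 917.7 kVA
I_LR = S_LR/(√3·V_L) = 917700/(1.732×690) = 768 A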